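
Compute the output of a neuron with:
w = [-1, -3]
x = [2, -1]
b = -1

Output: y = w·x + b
y = 0

y = (-1)(2) + (-3)(-1) + -1 = 0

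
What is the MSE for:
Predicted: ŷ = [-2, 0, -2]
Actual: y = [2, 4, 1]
MSE = 13.67

MSE = (1/3)((-2-2)² + (0-4)² + (-2-1)²) = (1/3)(16 + 16 + 9) = 13.67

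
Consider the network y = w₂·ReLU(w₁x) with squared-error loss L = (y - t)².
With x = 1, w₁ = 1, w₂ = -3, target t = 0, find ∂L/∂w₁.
∂L/∂w₁ = 18

Forward pass:
z = w₁x = 1×1 = 1
h = ReLU(1) = 1
y = w₂h = -3×1 = -3

Backward pass:
∂L/∂y = 2(y - t) = 2(-3 - 0) = -6
∂y/∂h = w₂ = -3
∂h/∂z = 1 (ReLU derivative)
∂z/∂w₁ = x = 1

∂L/∂w₁ = -6 × -3 × 1 × 1 = 18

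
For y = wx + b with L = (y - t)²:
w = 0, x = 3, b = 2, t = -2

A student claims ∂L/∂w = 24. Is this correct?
Correct

y = (0)(3) + 2 = 2
∂L/∂y = 2(y - t) = 2(2 - -2) = 8
∂y/∂w = x = 3
∂L/∂w = 8 × 3 = 24

Claimed value: 24
Correct: The correct gradient is 24.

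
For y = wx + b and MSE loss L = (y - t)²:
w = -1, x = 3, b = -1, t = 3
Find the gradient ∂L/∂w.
∂L/∂w = -42

y = wx + b = (-1)(3) + -1 = -4
∂L/∂y = 2(y - t) = 2(-4 - 3) = -14
∂y/∂w = x = 3
∂L/∂w = ∂L/∂y · ∂y/∂w = -14 × 3 = -42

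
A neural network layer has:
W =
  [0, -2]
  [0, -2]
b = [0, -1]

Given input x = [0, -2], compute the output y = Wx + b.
y = [4, 3]

Wx = [0×0 + -2×-2, 0×0 + -2×-2]
   = [4, 4]
y = Wx + b = [4 + 0, 4 + -1] = [4, 3]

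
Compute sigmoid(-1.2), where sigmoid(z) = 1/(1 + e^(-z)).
0.2315

sigmoid(-1.2) = 1/(1 + e^(1.2)) = 1/(1 + 3.32) = 0.2315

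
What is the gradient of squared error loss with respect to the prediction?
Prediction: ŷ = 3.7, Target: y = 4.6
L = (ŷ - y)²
∂L/∂ŷ = -1.8

∂L/∂ŷ = 2(ŷ - y) = 2(3.7 - 4.6) = 2(-0.9) = -1.8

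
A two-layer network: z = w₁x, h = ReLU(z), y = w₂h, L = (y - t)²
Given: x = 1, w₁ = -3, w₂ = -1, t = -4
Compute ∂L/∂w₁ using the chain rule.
∂L/∂w₁ = 0

Forward pass:
z = w₁x = -3×1 = -3
h = ReLU(-3) = 0
y = w₂h = -1×0 = 0

Backward pass:
∂L/∂y = 2(y - t) = 2(0 - -4) = 8
∂y/∂h = w₂ = -1
∂h/∂z = 0 (ReLU derivative)
∂z/∂w₁ = x = 1

∂L/∂w₁ = 8 × -1 × 0 × 1 = 0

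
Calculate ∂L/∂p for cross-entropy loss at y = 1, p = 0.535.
∂L/∂p = -1.869

∂L/∂p = -y/p + (1-y)/(1-p) = -1/0.535 + 0 = -1.869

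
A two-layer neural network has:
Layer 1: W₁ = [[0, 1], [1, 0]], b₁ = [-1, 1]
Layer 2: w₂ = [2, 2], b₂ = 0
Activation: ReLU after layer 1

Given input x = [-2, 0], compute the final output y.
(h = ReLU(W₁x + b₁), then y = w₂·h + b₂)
y = 0

Layer 1 pre-activation: z₁ = [-1, -1]
After ReLU: h = [0, 0]
Layer 2 output: y = 2×0 + 2×0 + 0 = 0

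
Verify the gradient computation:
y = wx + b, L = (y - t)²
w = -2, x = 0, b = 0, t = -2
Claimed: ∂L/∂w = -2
Incorrect

y = (-2)(0) + 0 = 0
∂L/∂y = 2(y - t) = 2(0 - -2) = 4
∂y/∂w = x = 0
∂L/∂w = 4 × 0 = 0

Claimed value: -2
Incorrect: The correct gradient is 0.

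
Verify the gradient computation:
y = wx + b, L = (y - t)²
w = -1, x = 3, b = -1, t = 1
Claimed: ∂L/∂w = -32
Incorrect

y = (-1)(3) + -1 = -4
∂L/∂y = 2(y - t) = 2(-4 - 1) = -10
∂y/∂w = x = 3
∂L/∂w = -10 × 3 = -30

Claimed value: -32
Incorrect: The correct gradient is -30.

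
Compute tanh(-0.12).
-0.1194

tanh(-0.12) = (e^(-0.12) - e^(0.12))/(e^(-0.12) + e^(0.12)) = -0.1194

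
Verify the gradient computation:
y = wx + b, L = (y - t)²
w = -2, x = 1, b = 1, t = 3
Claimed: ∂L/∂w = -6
Incorrect

y = (-2)(1) + 1 = -1
∂L/∂y = 2(y - t) = 2(-1 - 3) = -8
∂y/∂w = x = 1
∂L/∂w = -8 × 1 = -8

Claimed value: -6
Incorrect: The correct gradient is -8.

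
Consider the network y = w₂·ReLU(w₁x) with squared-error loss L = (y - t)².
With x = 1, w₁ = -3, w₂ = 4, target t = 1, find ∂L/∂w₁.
∂L/∂w₁ = 0

Forward pass:
z = w₁x = -3×1 = -3
h = ReLU(-3) = 0
y = w₂h = 4×0 = 0

Backward pass:
∂L/∂y = 2(y - t) = 2(0 - 1) = -2
∂y/∂h = w₂ = 4
∂h/∂z = 0 (ReLU derivative)
∂z/∂w₁ = x = 1

∂L/∂w₁ = -2 × 4 × 0 × 1 = 0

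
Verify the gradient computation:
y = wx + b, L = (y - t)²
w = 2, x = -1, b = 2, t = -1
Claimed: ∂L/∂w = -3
Incorrect

y = (2)(-1) + 2 = 0
∂L/∂y = 2(y - t) = 2(0 - -1) = 2
∂y/∂w = x = -1
∂L/∂w = 2 × -1 = -2

Claimed value: -3
Incorrect: The correct gradient is -2.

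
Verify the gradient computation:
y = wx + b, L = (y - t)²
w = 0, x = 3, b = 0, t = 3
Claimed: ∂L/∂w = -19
Incorrect

y = (0)(3) + 0 = 0
∂L/∂y = 2(y - t) = 2(0 - 3) = -6
∂y/∂w = x = 3
∂L/∂w = -6 × 3 = -18

Claimed value: -19
Incorrect: The correct gradient is -18.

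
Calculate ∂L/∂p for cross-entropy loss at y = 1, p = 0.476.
∂L/∂p = -2.101

∂L/∂p = -y/p + (1-y)/(1-p) = -1/0.476 + 0 = -2.101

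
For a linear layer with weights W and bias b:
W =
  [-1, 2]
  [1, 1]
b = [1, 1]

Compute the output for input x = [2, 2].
y = [3, 5]

Wx = [-1×2 + 2×2, 1×2 + 1×2]
   = [2, 4]
y = Wx + b = [2 + 1, 4 + 1] = [3, 5]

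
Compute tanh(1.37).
0.8787

tanh(1.37) = (e^(1.37) - e^(-1.37))/(e^(1.37) + e^(-1.37)) = 0.8787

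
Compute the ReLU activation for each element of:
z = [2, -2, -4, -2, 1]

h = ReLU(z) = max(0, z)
h = [2, 0, 0, 0, 1]

ReLU applied element-wise: max(0,2)=2, max(0,-2)=0, max(0,-4)=0, max(0,-2)=0, max(0,1)=1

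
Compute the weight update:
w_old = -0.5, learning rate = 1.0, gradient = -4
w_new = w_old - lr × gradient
w_new = 3.5

w_new = w - η·∂L/∂w = -0.5 - 1.0×(-4) = -0.5 - (-4) = 3.5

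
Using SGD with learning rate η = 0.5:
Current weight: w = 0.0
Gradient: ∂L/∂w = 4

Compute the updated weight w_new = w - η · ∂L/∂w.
w_new = -2

w_new = w - η·∂L/∂w = 0.0 - 0.5×(4) = 0.0 - (2) = -2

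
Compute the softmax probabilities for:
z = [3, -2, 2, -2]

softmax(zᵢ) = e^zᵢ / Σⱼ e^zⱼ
p = [0.7239, 0.0049, 0.2663, 0.0049]

exp(z) = [20.09, 0.1353, 7.389, 0.1353]
Sum = 27.75
p = [0.7239, 0.0049, 0.2663, 0.0049]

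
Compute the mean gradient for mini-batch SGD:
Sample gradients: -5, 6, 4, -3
Average gradient = 0.5

Average = (1/4)(-5 + 6 + 4 + -3) = 2/4 = 0.5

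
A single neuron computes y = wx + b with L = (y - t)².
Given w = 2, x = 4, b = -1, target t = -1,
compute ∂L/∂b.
∂L/∂b = 16

y = wx + b = (2)(4) + -1 = 7
∂L/∂y = 2(y - t) = 2(7 - -1) = 16
∂y/∂b = 1
∂L/∂b = ∂L/∂y · ∂y/∂b = 16 × 1 = 16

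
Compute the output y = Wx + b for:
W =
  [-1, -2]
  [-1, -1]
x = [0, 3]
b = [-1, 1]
y = [-7, -2]

Wx = [-1×0 + -2×3, -1×0 + -1×3]
   = [-6, -3]
y = Wx + b = [-6 + -1, -3 + 1] = [-7, -2]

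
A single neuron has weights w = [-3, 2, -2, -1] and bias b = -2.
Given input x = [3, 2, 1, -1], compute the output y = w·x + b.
y = -8

y = (-3)(3) + (2)(2) + (-2)(1) + (-1)(-1) + -2 = -8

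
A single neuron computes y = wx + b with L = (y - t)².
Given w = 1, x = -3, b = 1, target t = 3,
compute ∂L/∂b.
∂L/∂b = -10

y = wx + b = (1)(-3) + 1 = -2
∂L/∂y = 2(y - t) = 2(-2 - 3) = -10
∂y/∂b = 1
∂L/∂b = ∂L/∂y · ∂y/∂b = -10 × 1 = -10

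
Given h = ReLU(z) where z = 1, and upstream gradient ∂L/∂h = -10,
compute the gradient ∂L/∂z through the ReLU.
∂L/∂z = -10

h = ReLU(1) = 1
Since z > 0: ∂h/∂z = 1
∂L/∂z = ∂L/∂h · ∂h/∂z = -10 × 1 = -10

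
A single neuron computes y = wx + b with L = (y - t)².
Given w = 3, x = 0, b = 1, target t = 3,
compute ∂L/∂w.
∂L/∂w = 0

y = wx + b = (3)(0) + 1 = 1
∂L/∂y = 2(y - t) = 2(1 - 3) = -4
∂y/∂w = x = 0
∂L/∂w = ∂L/∂y · ∂y/∂w = -4 × 0 = 0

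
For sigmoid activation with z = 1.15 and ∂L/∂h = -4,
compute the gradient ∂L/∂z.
∂L/∂z = -0.7306

σ(1.15) = 0.7595
σ'(1.15) = σ(1.15)(1 - σ(1.15)) = 0.7595 × 0.2405 = 0.1827
∂L/∂z = ∂L/∂h · σ'(z) = -4 × 0.1827 = -0.7306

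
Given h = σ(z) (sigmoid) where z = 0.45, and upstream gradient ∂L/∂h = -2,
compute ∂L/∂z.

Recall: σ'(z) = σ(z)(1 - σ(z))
∂L/∂z = -0.4755

σ(0.45) = 0.6106
σ'(0.45) = σ(0.45)(1 - σ(0.45)) = 0.6106 × 0.3894 = 0.2378
∂L/∂z = ∂L/∂h · σ'(z) = -2 × 0.2378 = -0.4755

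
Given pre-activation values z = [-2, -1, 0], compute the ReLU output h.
h = [0, 0, 0]

ReLU applied element-wise: max(0,-2)=0, max(0,-1)=0, max(0,0)=0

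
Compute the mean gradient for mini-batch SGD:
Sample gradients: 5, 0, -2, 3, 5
Average gradient = 2.2

Average = (1/5)(5 + 0 + -2 + 3 + 5) = 11/5 = 2.2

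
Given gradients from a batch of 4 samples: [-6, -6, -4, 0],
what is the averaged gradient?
Average gradient = -4

Average = (1/4)(-6 + -6 + -4 + 0) = -16/4 = -4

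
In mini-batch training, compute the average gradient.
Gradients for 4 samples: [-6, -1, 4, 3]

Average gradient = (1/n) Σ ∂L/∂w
Average gradient = 0

Average = (1/4)(-6 + -1 + 4 + 3) = 0/4 = 0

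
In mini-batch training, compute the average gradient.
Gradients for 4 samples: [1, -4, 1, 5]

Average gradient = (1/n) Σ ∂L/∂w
Average gradient = 0.75

Average = (1/4)(1 + -4 + 1 + 5) = 3/4 = 0.75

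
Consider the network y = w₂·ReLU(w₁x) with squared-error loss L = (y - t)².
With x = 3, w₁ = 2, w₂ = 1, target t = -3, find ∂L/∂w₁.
∂L/∂w₁ = 54

Forward pass:
z = w₁x = 2×3 = 6
h = ReLU(6) = 6
y = w₂h = 1×6 = 6

Backward pass:
∂L/∂y = 2(y - t) = 2(6 - -3) = 18
∂y/∂h = w₂ = 1
∂h/∂z = 1 (ReLU derivative)
∂z/∂w₁ = x = 3

∂L/∂w₁ = 18 × 1 × 1 × 3 = 54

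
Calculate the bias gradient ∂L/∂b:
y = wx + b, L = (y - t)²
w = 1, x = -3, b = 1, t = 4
∂L/∂b = -12

y = wx + b = (1)(-3) + 1 = -2
∂L/∂y = 2(y - t) = 2(-2 - 4) = -12
∂y/∂b = 1
∂L/∂b = ∂L/∂y · ∂y/∂b = -12 × 1 = -12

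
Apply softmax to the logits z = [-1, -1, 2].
p = [0.0453, 0.0453, 0.9094]

exp(z) = [0.3679, 0.3679, 7.389]
Sum = 8.125
p = [0.0453, 0.0453, 0.9094]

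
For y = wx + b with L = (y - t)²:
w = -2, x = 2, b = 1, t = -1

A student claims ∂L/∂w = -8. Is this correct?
Correct

y = (-2)(2) + 1 = -3
∂L/∂y = 2(y - t) = 2(-3 - -1) = -4
∂y/∂w = x = 2
∂L/∂w = -4 × 2 = -8

Claimed value: -8
Correct: The correct gradient is -8.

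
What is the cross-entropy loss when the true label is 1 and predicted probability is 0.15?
L = 1.897

L = -1·log(0.15) - 0·log(0.85) = -log(0.15) = 1.897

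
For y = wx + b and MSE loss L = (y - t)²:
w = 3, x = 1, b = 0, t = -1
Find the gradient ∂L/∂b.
∂L/∂b = 8

y = wx + b = (3)(1) + 0 = 3
∂L/∂y = 2(y - t) = 2(3 - -1) = 8
∂y/∂b = 1
∂L/∂b = ∂L/∂y · ∂y/∂b = 8 × 1 = 8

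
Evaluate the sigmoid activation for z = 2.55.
0.9276

sigmoid(2.55) = 1/(1 + e^(-2.55)) = 1/(1 + 0.07808) = 0.9276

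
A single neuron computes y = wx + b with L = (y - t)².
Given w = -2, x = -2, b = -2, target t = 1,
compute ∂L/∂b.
∂L/∂b = 2

y = wx + b = (-2)(-2) + -2 = 2
∂L/∂y = 2(y - t) = 2(2 - 1) = 2
∂y/∂b = 1
∂L/∂b = ∂L/∂y · ∂y/∂b = 2 × 1 = 2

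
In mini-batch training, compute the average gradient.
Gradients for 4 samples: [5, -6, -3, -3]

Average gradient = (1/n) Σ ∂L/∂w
Average gradient = -1.75

Average = (1/4)(5 + -6 + -3 + -3) = -7/4 = -1.75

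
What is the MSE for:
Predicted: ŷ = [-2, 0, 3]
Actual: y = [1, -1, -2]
MSE = 11.67

MSE = (1/3)((-2-1)² + (0--1)² + (3--2)²) = (1/3)(9 + 1 + 25) = 11.67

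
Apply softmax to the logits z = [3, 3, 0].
p = [0.4879, 0.4879, 0.0243]

exp(z) = [20.09, 20.09, 1]
Sum = 41.17
p = [0.4879, 0.4879, 0.0243]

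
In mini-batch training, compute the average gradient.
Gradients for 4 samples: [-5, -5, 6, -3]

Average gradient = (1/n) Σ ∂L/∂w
Average gradient = -1.75

Average = (1/4)(-5 + -5 + 6 + -3) = -7/4 = -1.75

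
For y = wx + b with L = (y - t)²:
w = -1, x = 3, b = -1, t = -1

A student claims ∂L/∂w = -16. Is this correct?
Incorrect

y = (-1)(3) + -1 = -4
∂L/∂y = 2(y - t) = 2(-4 - -1) = -6
∂y/∂w = x = 3
∂L/∂w = -6 × 3 = -18

Claimed value: -16
Incorrect: The correct gradient is -18.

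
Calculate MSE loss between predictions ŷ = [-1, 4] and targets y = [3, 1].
MSE = 12.5

MSE = (1/2)((-1-3)² + (4-1)²) = (1/2)(16 + 9) = 12.5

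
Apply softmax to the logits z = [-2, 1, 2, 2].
p = [0.0077, 0.1542, 0.4191, 0.4191]

exp(z) = [0.1353, 2.718, 7.389, 7.389]
Sum = 17.63
p = [0.0077, 0.1542, 0.4191, 0.4191]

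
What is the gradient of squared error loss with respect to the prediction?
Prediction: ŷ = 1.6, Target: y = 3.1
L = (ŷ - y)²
∂L/∂ŷ = -3.0

∂L/∂ŷ = 2(ŷ - y) = 2(1.6 - 3.1) = 2(-1.5) = -3.0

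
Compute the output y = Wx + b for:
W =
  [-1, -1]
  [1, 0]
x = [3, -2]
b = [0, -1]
y = [-1, 2]

Wx = [-1×3 + -1×-2, 1×3 + 0×-2]
   = [-1, 3]
y = Wx + b = [-1 + 0, 3 + -1] = [-1, 2]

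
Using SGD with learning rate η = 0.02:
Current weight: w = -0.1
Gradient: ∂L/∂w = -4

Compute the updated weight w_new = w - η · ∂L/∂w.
w_new = -0.02

w_new = w - η·∂L/∂w = -0.1 - 0.02×(-4) = -0.1 - (-0.08) = -0.02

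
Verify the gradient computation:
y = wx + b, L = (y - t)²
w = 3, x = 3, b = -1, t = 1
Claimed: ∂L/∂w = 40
Incorrect

y = (3)(3) + -1 = 8
∂L/∂y = 2(y - t) = 2(8 - 1) = 14
∂y/∂w = x = 3
∂L/∂w = 14 × 3 = 42

Claimed value: 40
Incorrect: The correct gradient is 42.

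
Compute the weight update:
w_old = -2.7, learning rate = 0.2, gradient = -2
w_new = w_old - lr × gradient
w_new = -2.3

w_new = w - η·∂L/∂w = -2.7 - 0.2×(-2) = -2.7 - (-0.4) = -2.3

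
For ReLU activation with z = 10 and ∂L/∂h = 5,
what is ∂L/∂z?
∂L/∂z = 5

h = ReLU(10) = 10
Since z > 0: ∂h/∂z = 1
∂L/∂z = ∂L/∂h · ∂h/∂z = 5 × 1 = 5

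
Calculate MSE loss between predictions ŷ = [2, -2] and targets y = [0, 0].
MSE = 4

MSE = (1/2)((2-0)² + (-2-0)²) = (1/2)(4 + 4) = 4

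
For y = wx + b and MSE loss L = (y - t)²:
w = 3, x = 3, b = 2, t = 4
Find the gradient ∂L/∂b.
∂L/∂b = 14

y = wx + b = (3)(3) + 2 = 11
∂L/∂y = 2(y - t) = 2(11 - 4) = 14
∂y/∂b = 1
∂L/∂b = ∂L/∂y · ∂y/∂b = 14 × 1 = 14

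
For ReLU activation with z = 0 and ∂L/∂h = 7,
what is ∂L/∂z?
∂L/∂z = 0

h = ReLU(0) = 0
At z = 0: ∂h/∂z = 0 (by convention)
∂L/∂z = ∂L/∂h · ∂h/∂z = 7 × 0 = 0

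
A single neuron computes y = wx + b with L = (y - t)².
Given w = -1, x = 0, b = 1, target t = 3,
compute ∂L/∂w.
∂L/∂w = 0

y = wx + b = (-1)(0) + 1 = 1
∂L/∂y = 2(y - t) = 2(1 - 3) = -4
∂y/∂w = x = 0
∂L/∂w = ∂L/∂y · ∂y/∂w = -4 × 0 = 0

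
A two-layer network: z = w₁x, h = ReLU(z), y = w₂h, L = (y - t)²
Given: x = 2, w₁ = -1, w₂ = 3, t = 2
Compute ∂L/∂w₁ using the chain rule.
∂L/∂w₁ = 0

Forward pass:
z = w₁x = -1×2 = -2
h = ReLU(-2) = 0
y = w₂h = 3×0 = 0

Backward pass:
∂L/∂y = 2(y - t) = 2(0 - 2) = -4
∂y/∂h = w₂ = 3
∂h/∂z = 0 (ReLU derivative)
∂z/∂w₁ = x = 2

∂L/∂w₁ = -4 × 3 × 0 × 2 = 0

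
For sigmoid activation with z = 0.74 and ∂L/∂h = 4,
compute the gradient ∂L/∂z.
∂L/∂z = 0.8747

σ(0.74) = 0.677
σ'(0.74) = σ(0.74)(1 - σ(0.74)) = 0.677 × 0.323 = 0.2187
∂L/∂z = ∂L/∂h · σ'(z) = 4 × 0.2187 = 0.8747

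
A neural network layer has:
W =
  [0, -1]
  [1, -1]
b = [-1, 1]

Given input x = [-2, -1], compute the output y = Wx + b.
y = [0, 0]

Wx = [0×-2 + -1×-1, 1×-2 + -1×-1]
   = [1, -1]
y = Wx + b = [1 + -1, -1 + 1] = [0, 0]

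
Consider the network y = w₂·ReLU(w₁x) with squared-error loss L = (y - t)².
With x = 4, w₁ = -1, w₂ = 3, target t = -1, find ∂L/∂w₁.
∂L/∂w₁ = 0

Forward pass:
z = w₁x = -1×4 = -4
h = ReLU(-4) = 0
y = w₂h = 3×0 = 0

Backward pass:
∂L/∂y = 2(y - t) = 2(0 - -1) = 2
∂y/∂h = w₂ = 3
∂h/∂z = 0 (ReLU derivative)
∂z/∂w₁ = x = 4

∂L/∂w₁ = 2 × 3 × 0 × 4 = 0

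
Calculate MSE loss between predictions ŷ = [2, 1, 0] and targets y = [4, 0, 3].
MSE = 4.667

MSE = (1/3)((2-4)² + (1-0)² + (0-3)²) = (1/3)(4 + 1 + 9) = 4.667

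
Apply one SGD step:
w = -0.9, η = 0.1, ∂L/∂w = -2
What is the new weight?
w_new = -0.7

w_new = w - η·∂L/∂w = -0.9 - 0.1×(-2) = -0.9 - (-0.2) = -0.7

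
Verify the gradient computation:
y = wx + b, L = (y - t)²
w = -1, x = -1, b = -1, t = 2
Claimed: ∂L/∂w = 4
Correct

y = (-1)(-1) + -1 = 0
∂L/∂y = 2(y - t) = 2(0 - 2) = -4
∂y/∂w = x = -1
∂L/∂w = -4 × -1 = 4

Claimed value: 4
Correct: The correct gradient is 4.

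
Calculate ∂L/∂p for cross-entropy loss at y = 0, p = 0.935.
∂L/∂p = 15.38

∂L/∂p = -y/p + (1-y)/(1-p) = 0 + 1/0.065 = 15.38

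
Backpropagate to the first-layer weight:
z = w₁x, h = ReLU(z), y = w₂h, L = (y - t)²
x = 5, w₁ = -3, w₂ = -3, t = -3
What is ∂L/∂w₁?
∂L/∂w₁ = 0

Forward pass:
z = w₁x = -3×5 = -15
h = ReLU(-15) = 0
y = w₂h = -3×0 = 0

Backward pass:
∂L/∂y = 2(y - t) = 2(0 - -3) = 6
∂y/∂h = w₂ = -3
∂h/∂z = 0 (ReLU derivative)
∂z/∂w₁ = x = 5

∂L/∂w₁ = 6 × -3 × 0 × 5 = 0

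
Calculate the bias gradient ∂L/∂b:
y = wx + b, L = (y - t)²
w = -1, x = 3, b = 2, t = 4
∂L/∂b = -10

y = wx + b = (-1)(3) + 2 = -1
∂L/∂y = 2(y - t) = 2(-1 - 4) = -10
∂y/∂b = 1
∂L/∂b = ∂L/∂y · ∂y/∂b = -10 × 1 = -10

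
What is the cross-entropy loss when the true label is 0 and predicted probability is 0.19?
L = 0.2107

L = -0·log(0.19) - 1·log(0.81) = -log(0.81) = 0.2107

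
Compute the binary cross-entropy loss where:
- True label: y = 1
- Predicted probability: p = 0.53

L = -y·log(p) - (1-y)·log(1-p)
L = 0.6349

L = -1·log(0.53) - 0·log(0.47) = -log(0.53) = 0.6349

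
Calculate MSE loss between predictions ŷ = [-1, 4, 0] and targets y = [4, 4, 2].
MSE = 9.667

MSE = (1/3)((-1-4)² + (4-4)² + (0-2)²) = (1/3)(25 + 0 + 4) = 9.667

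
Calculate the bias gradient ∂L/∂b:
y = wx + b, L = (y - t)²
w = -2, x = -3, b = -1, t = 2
∂L/∂b = 6

y = wx + b = (-2)(-3) + -1 = 5
∂L/∂y = 2(y - t) = 2(5 - 2) = 6
∂y/∂b = 1
∂L/∂b = ∂L/∂y · ∂y/∂b = 6 × 1 = 6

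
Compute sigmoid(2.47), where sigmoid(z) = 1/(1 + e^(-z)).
0.922

sigmoid(2.47) = 1/(1 + e^(-2.47)) = 1/(1 + 0.08458) = 0.922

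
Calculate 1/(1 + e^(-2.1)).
0.8909

sigmoid(2.1) = 1/(1 + e^(-2.1)) = 1/(1 + 0.1225) = 0.8909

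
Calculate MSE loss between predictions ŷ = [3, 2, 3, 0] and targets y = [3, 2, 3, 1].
MSE = 0.25

MSE = (1/4)((3-3)² + (2-2)² + (3-3)² + (0-1)²) = (1/4)(0 + 0 + 0 + 1) = 0.25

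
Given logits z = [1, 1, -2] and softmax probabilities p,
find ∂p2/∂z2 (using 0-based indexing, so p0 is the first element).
∂p2/∂z2 = 0.0237

p = softmax(z) = [0.4879, 0.4879, 0.02429]
p2 = 0.02429

∂p2/∂z2 = p2(1 - p2) = 0.02429 × (1 - 0.02429) = 0.0237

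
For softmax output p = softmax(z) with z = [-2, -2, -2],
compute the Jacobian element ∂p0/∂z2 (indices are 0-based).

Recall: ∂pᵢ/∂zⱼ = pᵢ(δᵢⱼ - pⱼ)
∂p0/∂z2 = -0.1111

p = softmax(z) = [0.3333, 0.3333, 0.3333]
p0 = 0.3333, p2 = 0.3333

∂p0/∂z2 = -p0 × p2 = -0.3333 × 0.3333 = -0.1111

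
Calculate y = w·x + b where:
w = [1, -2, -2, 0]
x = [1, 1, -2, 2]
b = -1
y = 2

y = (1)(1) + (-2)(1) + (-2)(-2) + (0)(2) + -1 = 2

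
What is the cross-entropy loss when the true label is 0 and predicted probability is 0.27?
L = 0.3147

L = -0·log(0.27) - 1·log(0.73) = -log(0.73) = 0.3147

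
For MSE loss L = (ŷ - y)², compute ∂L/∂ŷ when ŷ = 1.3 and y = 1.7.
∂L/∂ŷ = -0.8

∂L/∂ŷ = 2(ŷ - y) = 2(1.3 - 1.7) = 2(-0.4) = -0.8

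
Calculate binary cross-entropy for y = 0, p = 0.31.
L = 0.3711

L = -0·log(0.31) - 1·log(0.69) = -log(0.69) = 0.3711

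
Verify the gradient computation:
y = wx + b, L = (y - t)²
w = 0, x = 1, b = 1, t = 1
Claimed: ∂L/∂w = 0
Correct

y = (0)(1) + 1 = 1
∂L/∂y = 2(y - t) = 2(1 - 1) = 0
∂y/∂w = x = 1
∂L/∂w = 0 × 1 = 0

Claimed value: 0
Correct: The correct gradient is 0.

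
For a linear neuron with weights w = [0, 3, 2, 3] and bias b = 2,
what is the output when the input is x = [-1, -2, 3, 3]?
y = 11

y = (0)(-1) + (3)(-2) + (2)(3) + (3)(3) + 2 = 11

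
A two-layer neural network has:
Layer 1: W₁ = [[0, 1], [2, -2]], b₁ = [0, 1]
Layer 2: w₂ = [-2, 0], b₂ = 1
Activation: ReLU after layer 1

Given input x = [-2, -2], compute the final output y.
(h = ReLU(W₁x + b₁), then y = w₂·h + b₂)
y = 1

Layer 1 pre-activation: z₁ = [-2, 1]
After ReLU: h = [0, 1]
Layer 2 output: y = -2×0 + 0×1 + 1 = 1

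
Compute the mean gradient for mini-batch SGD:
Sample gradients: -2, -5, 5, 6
Average gradient = 1

Average = (1/4)(-2 + -5 + 5 + 6) = 4/4 = 1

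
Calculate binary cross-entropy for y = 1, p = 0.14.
L = 1.966

L = -1·log(0.14) - 0·log(0.86) = -log(0.14) = 1.966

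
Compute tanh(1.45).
0.8957

tanh(1.45) = (e^(1.45) - e^(-1.45))/(e^(1.45) + e^(-1.45)) = 0.8957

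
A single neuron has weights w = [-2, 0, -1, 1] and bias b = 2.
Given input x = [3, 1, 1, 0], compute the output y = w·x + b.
y = -5

y = (-2)(3) + (0)(1) + (-1)(1) + (1)(0) + 2 = -5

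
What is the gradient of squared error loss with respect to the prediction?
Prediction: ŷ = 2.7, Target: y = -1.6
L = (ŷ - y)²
∂L/∂ŷ = 8.6

∂L/∂ŷ = 2(ŷ - y) = 2(2.7 - -1.6) = 2(4.3) = 8.6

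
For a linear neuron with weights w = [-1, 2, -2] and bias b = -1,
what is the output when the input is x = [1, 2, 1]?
y = 0

y = (-1)(1) + (2)(2) + (-2)(1) + -1 = 0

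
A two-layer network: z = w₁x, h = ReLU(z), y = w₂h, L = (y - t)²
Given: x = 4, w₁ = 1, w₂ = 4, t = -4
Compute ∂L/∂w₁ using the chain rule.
∂L/∂w₁ = 640

Forward pass:
z = w₁x = 1×4 = 4
h = ReLU(4) = 4
y = w₂h = 4×4 = 16

Backward pass:
∂L/∂y = 2(y - t) = 2(16 - -4) = 40
∂y/∂h = w₂ = 4
∂h/∂z = 1 (ReLU derivative)
∂z/∂w₁ = x = 4

∂L/∂w₁ = 40 × 4 × 1 × 4 = 640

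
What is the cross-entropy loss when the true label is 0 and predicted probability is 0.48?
L = 0.6539

L = -0·log(0.48) - 1·log(0.52) = -log(0.52) = 0.6539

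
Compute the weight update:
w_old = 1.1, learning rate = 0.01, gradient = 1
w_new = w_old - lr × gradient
w_new = 1.09

w_new = w - η·∂L/∂w = 1.1 - 0.01×(1) = 1.1 - (0.01) = 1.09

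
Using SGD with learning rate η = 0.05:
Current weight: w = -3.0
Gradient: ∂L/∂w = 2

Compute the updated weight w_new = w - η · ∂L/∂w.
w_new = -3.1

w_new = w - η·∂L/∂w = -3.0 - 0.05×(2) = -3.0 - (0.1) = -3.1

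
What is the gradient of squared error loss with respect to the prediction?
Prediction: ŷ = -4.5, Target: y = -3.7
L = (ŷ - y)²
∂L/∂ŷ = -1.6

∂L/∂ŷ = 2(ŷ - y) = 2(-4.5 - -3.7) = 2(-0.8) = -1.6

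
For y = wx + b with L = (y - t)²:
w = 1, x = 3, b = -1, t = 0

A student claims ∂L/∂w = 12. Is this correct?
Correct

y = (1)(3) + -1 = 2
∂L/∂y = 2(y - t) = 2(2 - 0) = 4
∂y/∂w = x = 3
∂L/∂w = 4 × 3 = 12

Claimed value: 12
Correct: The correct gradient is 12.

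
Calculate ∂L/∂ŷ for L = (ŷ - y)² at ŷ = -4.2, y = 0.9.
∂L/∂ŷ = -10.2

∂L/∂ŷ = 2(ŷ - y) = 2(-4.2 - 0.9) = 2(-5.1) = -10.2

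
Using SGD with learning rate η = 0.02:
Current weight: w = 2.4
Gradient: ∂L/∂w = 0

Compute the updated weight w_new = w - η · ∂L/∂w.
w_new = 2.4

w_new = w - η·∂L/∂w = 2.4 - 0.02×(0) = 2.4 - (0) = 2.4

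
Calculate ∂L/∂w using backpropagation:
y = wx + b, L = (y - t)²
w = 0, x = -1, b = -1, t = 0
∂L/∂w = 2

y = wx + b = (0)(-1) + -1 = -1
∂L/∂y = 2(y - t) = 2(-1 - 0) = -2
∂y/∂w = x = -1
∂L/∂w = ∂L/∂y · ∂y/∂w = -2 × -1 = 2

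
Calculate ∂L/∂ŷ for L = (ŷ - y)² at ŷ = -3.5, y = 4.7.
∂L/∂ŷ = -16.4

∂L/∂ŷ = 2(ŷ - y) = 2(-3.5 - 4.7) = 2(-8.2) = -16.4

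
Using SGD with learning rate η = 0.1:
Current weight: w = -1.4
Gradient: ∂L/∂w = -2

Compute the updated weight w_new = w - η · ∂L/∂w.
w_new = -1.2

w_new = w - η·∂L/∂w = -1.4 - 0.1×(-2) = -1.4 - (-0.2) = -1.2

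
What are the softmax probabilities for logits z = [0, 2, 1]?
p = [0.09, 0.6652, 0.2447]

exp(z) = [1, 7.389, 2.718]
Sum = 11.11
p = [0.09, 0.6652, 0.2447]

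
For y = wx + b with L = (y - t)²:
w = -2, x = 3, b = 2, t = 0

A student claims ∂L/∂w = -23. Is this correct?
Incorrect

y = (-2)(3) + 2 = -4
∂L/∂y = 2(y - t) = 2(-4 - 0) = -8
∂y/∂w = x = 3
∂L/∂w = -8 × 3 = -24

Claimed value: -23
Incorrect: The correct gradient is -24.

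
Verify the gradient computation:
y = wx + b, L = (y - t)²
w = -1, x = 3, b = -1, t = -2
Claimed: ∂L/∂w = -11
Incorrect

y = (-1)(3) + -1 = -4
∂L/∂y = 2(y - t) = 2(-4 - -2) = -4
∂y/∂w = x = 3
∂L/∂w = -4 × 3 = -12

Claimed value: -11
Incorrect: The correct gradient is -12.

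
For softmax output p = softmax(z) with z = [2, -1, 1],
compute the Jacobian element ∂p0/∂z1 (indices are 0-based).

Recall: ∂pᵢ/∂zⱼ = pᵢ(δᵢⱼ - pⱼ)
∂p0/∂z1 = -0.02477

p = softmax(z) = [0.7054, 0.03512, 0.2595]
p0 = 0.7054, p1 = 0.03512

∂p0/∂z1 = -p0 × p1 = -0.7054 × 0.03512 = -0.02477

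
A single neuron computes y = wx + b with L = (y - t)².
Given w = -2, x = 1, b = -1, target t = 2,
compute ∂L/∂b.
∂L/∂b = -10

y = wx + b = (-2)(1) + -1 = -3
∂L/∂y = 2(y - t) = 2(-3 - 2) = -10
∂y/∂b = 1
∂L/∂b = ∂L/∂y · ∂y/∂b = -10 × 1 = -10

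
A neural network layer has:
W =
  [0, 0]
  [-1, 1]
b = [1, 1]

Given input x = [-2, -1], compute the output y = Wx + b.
y = [1, 2]

Wx = [0×-2 + 0×-1, -1×-2 + 1×-1]
   = [0, 1]
y = Wx + b = [0 + 1, 1 + 1] = [1, 2]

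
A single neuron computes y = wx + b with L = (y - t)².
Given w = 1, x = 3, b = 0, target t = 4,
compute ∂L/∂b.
∂L/∂b = -2

y = wx + b = (1)(3) + 0 = 3
∂L/∂y = 2(y - t) = 2(3 - 4) = -2
∂y/∂b = 1
∂L/∂b = ∂L/∂y · ∂y/∂b = -2 × 1 = -2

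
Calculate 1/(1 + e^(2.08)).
0.1111

sigmoid(-2.08) = 1/(1 + e^(2.08)) = 1/(1 + 8.004) = 0.1111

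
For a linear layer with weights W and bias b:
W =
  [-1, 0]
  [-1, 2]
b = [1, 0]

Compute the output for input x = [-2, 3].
y = [3, 8]

Wx = [-1×-2 + 0×3, -1×-2 + 2×3]
   = [2, 8]
y = Wx + b = [2 + 1, 8 + 0] = [3, 8]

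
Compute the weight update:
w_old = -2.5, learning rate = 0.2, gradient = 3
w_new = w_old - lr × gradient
w_new = -3.1

w_new = w - η·∂L/∂w = -2.5 - 0.2×(3) = -2.5 - (0.6) = -3.1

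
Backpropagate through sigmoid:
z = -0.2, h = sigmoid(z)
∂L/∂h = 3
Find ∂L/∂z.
∂L/∂z = 0.7425

σ(-0.2) = 0.4502
σ'(-0.2) = σ(-0.2)(1 - σ(-0.2)) = 0.4502 × 0.5498 = 0.2475
∂L/∂z = ∂L/∂h · σ'(z) = 3 × 0.2475 = 0.7425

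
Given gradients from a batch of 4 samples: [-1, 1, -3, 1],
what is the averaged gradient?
Average gradient = -0.5

Average = (1/4)(-1 + 1 + -3 + 1) = -2/4 = -0.5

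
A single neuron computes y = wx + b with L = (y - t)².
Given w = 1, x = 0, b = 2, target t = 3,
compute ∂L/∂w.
∂L/∂w = 0

y = wx + b = (1)(0) + 2 = 2
∂L/∂y = 2(y - t) = 2(2 - 3) = -2
∂y/∂w = x = 0
∂L/∂w = ∂L/∂y · ∂y/∂w = -2 × 0 = 0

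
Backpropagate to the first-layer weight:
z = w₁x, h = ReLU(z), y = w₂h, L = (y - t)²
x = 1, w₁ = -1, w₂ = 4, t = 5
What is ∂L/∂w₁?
∂L/∂w₁ = 0

Forward pass:
z = w₁x = -1×1 = -1
h = ReLU(-1) = 0
y = w₂h = 4×0 = 0

Backward pass:
∂L/∂y = 2(y - t) = 2(0 - 5) = -10
∂y/∂h = w₂ = 4
∂h/∂z = 0 (ReLU derivative)
∂z/∂w₁ = x = 1

∂L/∂w₁ = -10 × 4 × 0 × 1 = 0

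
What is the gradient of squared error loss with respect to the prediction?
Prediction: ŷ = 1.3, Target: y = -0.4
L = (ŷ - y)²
∂L/∂ŷ = 3.4

∂L/∂ŷ = 2(ŷ - y) = 2(1.3 - -0.4) = 2(1.7) = 3.4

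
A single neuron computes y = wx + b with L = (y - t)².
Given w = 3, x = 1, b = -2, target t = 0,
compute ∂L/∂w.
∂L/∂w = 2

y = wx + b = (3)(1) + -2 = 1
∂L/∂y = 2(y - t) = 2(1 - 0) = 2
∂y/∂w = x = 1
∂L/∂w = ∂L/∂y · ∂y/∂w = 2 × 1 = 2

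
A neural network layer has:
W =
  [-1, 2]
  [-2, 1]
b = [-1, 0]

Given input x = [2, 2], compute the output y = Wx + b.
y = [1, -2]

Wx = [-1×2 + 2×2, -2×2 + 1×2]
   = [2, -2]
y = Wx + b = [2 + -1, -2 + 0] = [1, -2]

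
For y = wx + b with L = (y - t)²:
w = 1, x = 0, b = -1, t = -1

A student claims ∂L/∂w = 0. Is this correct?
Correct

y = (1)(0) + -1 = -1
∂L/∂y = 2(y - t) = 2(-1 - -1) = 0
∂y/∂w = x = 0
∂L/∂w = 0 × 0 = 0

Claimed value: 0
Correct: The correct gradient is 0.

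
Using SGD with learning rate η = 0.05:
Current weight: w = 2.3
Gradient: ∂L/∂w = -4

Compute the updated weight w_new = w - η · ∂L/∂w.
w_new = 2.5

w_new = w - η·∂L/∂w = 2.3 - 0.05×(-4) = 2.3 - (-0.2) = 2.5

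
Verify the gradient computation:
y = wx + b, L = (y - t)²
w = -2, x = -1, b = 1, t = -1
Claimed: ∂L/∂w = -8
Correct

y = (-2)(-1) + 1 = 3
∂L/∂y = 2(y - t) = 2(3 - -1) = 8
∂y/∂w = x = -1
∂L/∂w = 8 × -1 = -8

Claimed value: -8
Correct: The correct gradient is -8.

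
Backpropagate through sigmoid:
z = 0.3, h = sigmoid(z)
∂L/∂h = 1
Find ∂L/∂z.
∂L/∂z = 0.2445

σ(0.3) = 0.5744
σ'(0.3) = σ(0.3)(1 - σ(0.3)) = 0.5744 × 0.4256 = 0.2445
∂L/∂z = ∂L/∂h · σ'(z) = 1 × 0.2445 = 0.2445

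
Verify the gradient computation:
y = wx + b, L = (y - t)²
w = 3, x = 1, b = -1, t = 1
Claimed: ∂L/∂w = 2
Correct

y = (3)(1) + -1 = 2
∂L/∂y = 2(y - t) = 2(2 - 1) = 2
∂y/∂w = x = 1
∂L/∂w = 2 × 1 = 2

Claimed value: 2
Correct: The correct gradient is 2.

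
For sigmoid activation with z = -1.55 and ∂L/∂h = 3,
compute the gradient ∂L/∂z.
∂L/∂z = 0.4333

σ(-1.55) = 0.1751
σ'(-1.55) = σ(-1.55)(1 - σ(-1.55)) = 0.1751 × 0.8249 = 0.1444
∂L/∂z = ∂L/∂h · σ'(z) = 3 × 0.1444 = 0.4333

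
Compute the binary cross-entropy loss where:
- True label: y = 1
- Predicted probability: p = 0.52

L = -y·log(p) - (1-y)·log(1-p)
L = 0.6539

L = -1·log(0.52) - 0·log(0.48) = -log(0.52) = 0.6539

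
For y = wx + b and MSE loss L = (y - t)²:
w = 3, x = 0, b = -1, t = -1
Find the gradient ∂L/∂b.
∂L/∂b = 0

y = wx + b = (3)(0) + -1 = -1
∂L/∂y = 2(y - t) = 2(-1 - -1) = 0
∂y/∂b = 1
∂L/∂b = ∂L/∂y · ∂y/∂b = 0 × 1 = 0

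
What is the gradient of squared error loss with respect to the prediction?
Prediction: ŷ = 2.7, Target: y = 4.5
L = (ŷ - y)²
∂L/∂ŷ = -3.6

∂L/∂ŷ = 2(ŷ - y) = 2(2.7 - 4.5) = 2(-1.8) = -3.6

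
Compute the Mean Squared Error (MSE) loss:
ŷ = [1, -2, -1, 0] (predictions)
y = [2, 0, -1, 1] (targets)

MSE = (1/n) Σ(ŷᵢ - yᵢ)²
MSE = 1.5

MSE = (1/4)((1-2)² + (-2-0)² + (-1--1)² + (0-1)²) = (1/4)(1 + 4 + 0 + 1) = 1.5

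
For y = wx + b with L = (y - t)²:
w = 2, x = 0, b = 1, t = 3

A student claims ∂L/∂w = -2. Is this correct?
Incorrect

y = (2)(0) + 1 = 1
∂L/∂y = 2(y - t) = 2(1 - 3) = -4
∂y/∂w = x = 0
∂L/∂w = -4 × 0 = 0

Claimed value: -2
Incorrect: The correct gradient is 0.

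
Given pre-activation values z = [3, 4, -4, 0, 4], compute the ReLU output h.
h = [3, 4, 0, 0, 4]

ReLU applied element-wise: max(0,3)=3, max(0,4)=4, max(0,-4)=0, max(0,0)=0, max(0,4)=4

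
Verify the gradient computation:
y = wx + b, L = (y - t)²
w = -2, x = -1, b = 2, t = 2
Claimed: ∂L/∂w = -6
Incorrect

y = (-2)(-1) + 2 = 4
∂L/∂y = 2(y - t) = 2(4 - 2) = 4
∂y/∂w = x = -1
∂L/∂w = 4 × -1 = -4

Claimed value: -6
Incorrect: The correct gradient is -4.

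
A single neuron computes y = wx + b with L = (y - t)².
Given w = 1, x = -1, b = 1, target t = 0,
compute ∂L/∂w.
∂L/∂w = 0

y = wx + b = (1)(-1) + 1 = 0
∂L/∂y = 2(y - t) = 2(0 - 0) = 0
∂y/∂w = x = -1
∂L/∂w = ∂L/∂y · ∂y/∂w = 0 × -1 = 0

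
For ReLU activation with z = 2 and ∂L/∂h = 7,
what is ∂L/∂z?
∂L/∂z = 7

h = ReLU(2) = 2
Since z > 0: ∂h/∂z = 1
∂L/∂z = ∂L/∂h · ∂h/∂z = 7 × 1 = 7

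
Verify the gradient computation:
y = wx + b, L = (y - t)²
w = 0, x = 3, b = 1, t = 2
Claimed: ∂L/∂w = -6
Correct

y = (0)(3) + 1 = 1
∂L/∂y = 2(y - t) = 2(1 - 2) = -2
∂y/∂w = x = 3
∂L/∂w = -2 × 3 = -6

Claimed value: -6
Correct: The correct gradient is -6.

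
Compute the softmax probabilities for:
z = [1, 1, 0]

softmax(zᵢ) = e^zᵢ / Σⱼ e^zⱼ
p = [0.4223, 0.4223, 0.1554]

exp(z) = [2.718, 2.718, 1]
Sum = 6.437
p = [0.4223, 0.4223, 0.1554]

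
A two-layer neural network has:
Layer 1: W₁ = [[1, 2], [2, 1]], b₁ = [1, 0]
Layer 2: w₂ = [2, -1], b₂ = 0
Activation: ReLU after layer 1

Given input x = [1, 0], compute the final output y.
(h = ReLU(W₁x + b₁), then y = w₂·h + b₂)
y = 2

Layer 1 pre-activation: z₁ = [2, 2]
After ReLU: h = [2, 2]
Layer 2 output: y = 2×2 + -1×2 + 0 = 2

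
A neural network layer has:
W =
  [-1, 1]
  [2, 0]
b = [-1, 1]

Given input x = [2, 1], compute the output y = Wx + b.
y = [-2, 5]

Wx = [-1×2 + 1×1, 2×2 + 0×1]
   = [-1, 4]
y = Wx + b = [-1 + -1, 4 + 1] = [-2, 5]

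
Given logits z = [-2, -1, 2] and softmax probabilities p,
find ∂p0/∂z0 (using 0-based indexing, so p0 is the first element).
∂p0/∂z0 = 0.01685

p = softmax(z) = [0.01715, 0.04661, 0.9362]
p0 = 0.01715

∂p0/∂z0 = p0(1 - p0) = 0.01715 × (1 - 0.01715) = 0.01685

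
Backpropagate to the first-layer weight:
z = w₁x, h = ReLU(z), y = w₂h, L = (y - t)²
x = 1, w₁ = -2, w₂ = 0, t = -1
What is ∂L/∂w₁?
∂L/∂w₁ = 0

Forward pass:
z = w₁x = -2×1 = -2
h = ReLU(-2) = 0
y = w₂h = 0×0 = 0

Backward pass:
∂L/∂y = 2(y - t) = 2(0 - -1) = 2
∂y/∂h = w₂ = 0
∂h/∂z = 0 (ReLU derivative)
∂z/∂w₁ = x = 1

∂L/∂w₁ = 2 × 0 × 0 × 1 = 0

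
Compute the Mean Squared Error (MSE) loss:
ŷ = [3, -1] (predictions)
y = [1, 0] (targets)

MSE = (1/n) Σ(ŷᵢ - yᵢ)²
MSE = 2.5

MSE = (1/2)((3-1)² + (-1-0)²) = (1/2)(4 + 1) = 2.5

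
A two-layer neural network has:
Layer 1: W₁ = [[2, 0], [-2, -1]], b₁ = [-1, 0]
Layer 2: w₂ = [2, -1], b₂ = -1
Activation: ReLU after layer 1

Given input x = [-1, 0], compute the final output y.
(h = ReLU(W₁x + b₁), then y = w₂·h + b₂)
y = -3

Layer 1 pre-activation: z₁ = [-3, 2]
After ReLU: h = [0, 2]
Layer 2 output: y = 2×0 + -1×2 + -1 = -3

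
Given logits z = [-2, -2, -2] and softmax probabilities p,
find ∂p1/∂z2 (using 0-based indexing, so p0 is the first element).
∂p1/∂z2 = -0.1111

p = softmax(z) = [0.3333, 0.3333, 0.3333]
p1 = 0.3333, p2 = 0.3333

∂p1/∂z2 = -p1 × p2 = -0.3333 × 0.3333 = -0.1111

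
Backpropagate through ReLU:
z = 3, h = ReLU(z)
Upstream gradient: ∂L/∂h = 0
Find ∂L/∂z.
∂L/∂z = 0

h = ReLU(3) = 3
Since z > 0: ∂h/∂z = 1
∂L/∂z = ∂L/∂h · ∂h/∂z = 0 × 1 = 0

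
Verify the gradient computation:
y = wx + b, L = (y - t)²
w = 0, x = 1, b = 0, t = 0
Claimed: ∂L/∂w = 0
Correct

y = (0)(1) + 0 = 0
∂L/∂y = 2(y - t) = 2(0 - 0) = 0
∂y/∂w = x = 1
∂L/∂w = 0 × 1 = 0

Claimed value: 0
Correct: The correct gradient is 0.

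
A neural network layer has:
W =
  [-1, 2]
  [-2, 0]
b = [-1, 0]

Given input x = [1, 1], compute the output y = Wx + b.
y = [0, -2]

Wx = [-1×1 + 2×1, -2×1 + 0×1]
   = [1, -2]
y = Wx + b = [1 + -1, -2 + 0] = [0, -2]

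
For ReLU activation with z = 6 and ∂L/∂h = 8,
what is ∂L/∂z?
∂L/∂z = 8

h = ReLU(6) = 6
Since z > 0: ∂h/∂z = 1
∂L/∂z = ∂L/∂h · ∂h/∂z = 8 × 1 = 8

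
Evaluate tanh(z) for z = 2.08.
0.9693

tanh(2.08) = (e^(2.08) - e^(-2.08))/(e^(2.08) + e^(-2.08)) = 0.9693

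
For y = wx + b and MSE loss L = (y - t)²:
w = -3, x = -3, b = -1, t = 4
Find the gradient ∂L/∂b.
∂L/∂b = 8

y = wx + b = (-3)(-3) + -1 = 8
∂L/∂y = 2(y - t) = 2(8 - 4) = 8
∂y/∂b = 1
∂L/∂b = ∂L/∂y · ∂y/∂b = 8 × 1 = 8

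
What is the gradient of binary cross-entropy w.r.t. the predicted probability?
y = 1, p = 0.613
∂L/∂p = -1.631

∂L/∂p = -y/p + (1-y)/(1-p) = -1/0.613 + 0 = -1.631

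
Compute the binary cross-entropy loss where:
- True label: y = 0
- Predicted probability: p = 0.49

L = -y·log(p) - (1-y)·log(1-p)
L = 0.6733

L = -0·log(0.49) - 1·log(0.51) = -log(0.51) = 0.6733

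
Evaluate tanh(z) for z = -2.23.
-0.9771

tanh(-2.23) = (e^(-2.23) - e^(2.23))/(e^(-2.23) + e^(2.23)) = -0.9771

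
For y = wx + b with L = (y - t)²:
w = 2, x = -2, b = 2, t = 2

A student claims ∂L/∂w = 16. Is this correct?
Correct

y = (2)(-2) + 2 = -2
∂L/∂y = 2(y - t) = 2(-2 - 2) = -8
∂y/∂w = x = -2
∂L/∂w = -8 × -2 = 16

Claimed value: 16
Correct: The correct gradient is 16.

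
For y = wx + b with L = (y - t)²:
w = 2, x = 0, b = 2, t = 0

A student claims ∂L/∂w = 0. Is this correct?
Correct

y = (2)(0) + 2 = 2
∂L/∂y = 2(y - t) = 2(2 - 0) = 4
∂y/∂w = x = 0
∂L/∂w = 4 × 0 = 0

Claimed value: 0
Correct: The correct gradient is 0.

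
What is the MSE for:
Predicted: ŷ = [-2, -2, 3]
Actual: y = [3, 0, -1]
MSE = 15

MSE = (1/3)((-2-3)² + (-2-0)² + (3--1)²) = (1/3)(25 + 4 + 16) = 15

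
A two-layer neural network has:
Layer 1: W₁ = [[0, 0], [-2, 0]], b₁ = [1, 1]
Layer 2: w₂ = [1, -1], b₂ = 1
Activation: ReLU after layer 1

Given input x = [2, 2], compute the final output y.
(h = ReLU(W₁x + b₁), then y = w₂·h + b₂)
y = 2

Layer 1 pre-activation: z₁ = [1, -3]
After ReLU: h = [1, 0]
Layer 2 output: y = 1×1 + -1×0 + 1 = 2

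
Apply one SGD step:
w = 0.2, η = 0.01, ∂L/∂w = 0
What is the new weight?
w_new = 0.2

w_new = w - η·∂L/∂w = 0.2 - 0.01×(0) = 0.2 - (0) = 0.2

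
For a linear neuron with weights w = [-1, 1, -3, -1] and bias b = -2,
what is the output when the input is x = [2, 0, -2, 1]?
y = 1

y = (-1)(2) + (1)(0) + (-3)(-2) + (-1)(1) + -2 = 1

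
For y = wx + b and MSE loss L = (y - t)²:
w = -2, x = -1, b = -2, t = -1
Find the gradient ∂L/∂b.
∂L/∂b = 2

y = wx + b = (-2)(-1) + -2 = 0
∂L/∂y = 2(y - t) = 2(0 - -1) = 2
∂y/∂b = 1
∂L/∂b = ∂L/∂y · ∂y/∂b = 2 × 1 = 2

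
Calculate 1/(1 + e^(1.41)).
0.1962

sigmoid(-1.41) = 1/(1 + e^(1.41)) = 1/(1 + 4.096) = 0.1962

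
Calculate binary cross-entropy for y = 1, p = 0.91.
L = 0.09431

L = -1·log(0.91) - 0·log(0.09) = -log(0.91) = 0.09431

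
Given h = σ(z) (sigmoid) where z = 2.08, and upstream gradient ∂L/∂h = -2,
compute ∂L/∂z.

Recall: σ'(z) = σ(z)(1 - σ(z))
∂L/∂z = -0.1974

σ(2.08) = 0.8889
σ'(2.08) = σ(2.08)(1 - σ(2.08)) = 0.8889 × 0.1111 = 0.09872
∂L/∂z = ∂L/∂h · σ'(z) = -2 × 0.09872 = -0.1974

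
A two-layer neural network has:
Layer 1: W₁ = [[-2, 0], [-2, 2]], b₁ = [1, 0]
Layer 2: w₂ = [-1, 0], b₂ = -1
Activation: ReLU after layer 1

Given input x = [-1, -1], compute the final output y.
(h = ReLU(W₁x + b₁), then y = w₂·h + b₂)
y = -4

Layer 1 pre-activation: z₁ = [3, 0]
After ReLU: h = [3, 0]
Layer 2 output: y = -1×3 + 0×0 + -1 = -4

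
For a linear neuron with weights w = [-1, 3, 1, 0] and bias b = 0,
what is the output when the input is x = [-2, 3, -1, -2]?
y = 10

y = (-1)(-2) + (3)(3) + (1)(-1) + (0)(-2) + 0 = 10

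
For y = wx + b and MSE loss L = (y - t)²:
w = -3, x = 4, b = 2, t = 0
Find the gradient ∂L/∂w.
∂L/∂w = -80

y = wx + b = (-3)(4) + 2 = -10
∂L/∂y = 2(y - t) = 2(-10 - 0) = -20
∂y/∂w = x = 4
∂L/∂w = ∂L/∂y · ∂y/∂w = -20 × 4 = -80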